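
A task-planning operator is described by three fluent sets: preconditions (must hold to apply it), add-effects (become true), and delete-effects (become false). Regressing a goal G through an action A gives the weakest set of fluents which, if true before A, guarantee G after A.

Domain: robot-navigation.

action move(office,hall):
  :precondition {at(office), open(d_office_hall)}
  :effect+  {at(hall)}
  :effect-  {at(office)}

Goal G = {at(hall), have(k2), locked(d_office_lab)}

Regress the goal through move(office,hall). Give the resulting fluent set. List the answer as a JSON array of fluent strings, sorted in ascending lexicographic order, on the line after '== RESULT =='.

Regress:
  G ∩ del = {}  (empty — regression defined)
  G \ add = {at(hall), have(k2), locked(d_office_lab)} \ {at(hall)} = {have(k2), locked(d_office_lab)}
  ∪ pre   = {have(k2), locked(d_office_lab)} ∪ {at(office), open(d_office_hall)}
          = {at(office), have(k2), locked(d_office_lab), open(d_office_hall)}

== RESULT ==
["at(office)", "have(k2)", "locked(d_office_lab)", "open(d_office_hall)"]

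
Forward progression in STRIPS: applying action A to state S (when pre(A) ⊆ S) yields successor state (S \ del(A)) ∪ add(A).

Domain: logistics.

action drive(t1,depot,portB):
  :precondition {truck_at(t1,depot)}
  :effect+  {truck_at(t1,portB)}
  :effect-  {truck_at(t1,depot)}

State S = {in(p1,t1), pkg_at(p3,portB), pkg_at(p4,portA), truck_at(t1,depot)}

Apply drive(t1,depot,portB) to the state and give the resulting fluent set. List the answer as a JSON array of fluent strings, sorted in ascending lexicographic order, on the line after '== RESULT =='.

Progress:
  pre ⊆ S: {truck_at(t1,depot)} ⊆ S  — applicable
  S \ del = {in(p1,t1), pkg_at(p3,portB), pkg_at(p4,portA)}
  ∪ add   = {in(p1,t1), pkg_at(p3,portB), pkg_at(p4,portA), truck_at(t1,portB)}

== RESULT ==
["in(p1,t1)", "pkg_at(p3,portB)", "pkg_at(p4,portA)", "truck_at(t1,portB)"]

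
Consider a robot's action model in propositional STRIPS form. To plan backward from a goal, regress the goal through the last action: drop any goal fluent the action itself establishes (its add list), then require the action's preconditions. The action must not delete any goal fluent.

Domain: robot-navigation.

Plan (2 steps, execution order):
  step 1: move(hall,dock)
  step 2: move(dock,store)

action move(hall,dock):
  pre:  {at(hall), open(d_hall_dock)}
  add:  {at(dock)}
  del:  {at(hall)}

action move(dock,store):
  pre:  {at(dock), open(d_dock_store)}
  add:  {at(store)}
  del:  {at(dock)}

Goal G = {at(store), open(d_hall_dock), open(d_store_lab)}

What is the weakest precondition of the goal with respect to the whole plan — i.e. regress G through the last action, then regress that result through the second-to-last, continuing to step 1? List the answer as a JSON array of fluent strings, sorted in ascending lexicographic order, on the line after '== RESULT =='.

Regress step by step:
  through step 2 (move(dock,store)): drop {at(store)}, keep {open(d_hall_dock), open(d_store_lab)}, require {at(dock), open(d_dock_store)}
    → {at(dock), open(d_dock_store), open(d_hall_dock), open(d_store_lab)}
  through step 1 (move(hall,dock)): drop {at(dock)}, keep {open(d_dock_store), open(d_hall_dock), open(d_store_lab)}, require {at(hall), open(d_hall_dock)}
    → {at(hall), open(d_dock_store), open(d_hall_dock), open(d_store_lab)}

== RESULT ==
["at(hall)", "open(d_dock_store)", "open(d_hall_dock)", "open(d_store_lab)"]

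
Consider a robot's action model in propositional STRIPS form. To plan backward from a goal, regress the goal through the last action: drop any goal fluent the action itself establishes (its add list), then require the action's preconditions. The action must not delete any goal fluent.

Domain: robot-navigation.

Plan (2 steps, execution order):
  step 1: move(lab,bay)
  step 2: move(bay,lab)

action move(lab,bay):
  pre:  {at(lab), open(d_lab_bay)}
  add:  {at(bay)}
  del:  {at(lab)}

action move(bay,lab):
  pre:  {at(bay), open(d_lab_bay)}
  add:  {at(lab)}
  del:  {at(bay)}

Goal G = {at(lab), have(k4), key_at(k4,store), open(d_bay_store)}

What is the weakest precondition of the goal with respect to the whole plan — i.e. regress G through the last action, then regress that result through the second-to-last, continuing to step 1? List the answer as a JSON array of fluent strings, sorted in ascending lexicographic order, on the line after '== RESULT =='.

Regress step by step:
  through step 2 (move(bay,lab)): drop {at(lab)}, keep {have(k4), key_at(k4,store), open(d_bay_store)}, require {at(bay), open(d_lab_bay)}
    → {at(bay), have(k4), key_at(k4,store), open(d_bay_store), open(d_lab_bay)}
  through step 1 (move(lab,bay)): drop {at(bay)}, keep {have(k4), key_at(k4,store), open(d_bay_store), open(d_lab_bay)}, require {at(lab), open(d_lab_bay)}
    → {at(lab), have(k4), key_at(k4,store), open(d_bay_store), open(d_lab_bay)}

== RESULT ==
["at(lab)", "have(k4)", "key_at(k4,store)", "open(d_bay_store)", "open(d_lab_bay)"]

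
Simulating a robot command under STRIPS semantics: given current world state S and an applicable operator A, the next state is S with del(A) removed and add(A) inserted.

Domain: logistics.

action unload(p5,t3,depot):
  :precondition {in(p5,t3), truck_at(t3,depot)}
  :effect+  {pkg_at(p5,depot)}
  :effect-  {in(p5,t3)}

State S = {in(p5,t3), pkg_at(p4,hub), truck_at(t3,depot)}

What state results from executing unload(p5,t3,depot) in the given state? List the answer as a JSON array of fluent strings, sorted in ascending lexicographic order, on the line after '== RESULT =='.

Compute (S \ del) ∪ add:
  pre ⊆ S: {in(p5,t3), truck_at(t3,depot)} ⊆ S  — applicable
  S \ del = {pkg_at(p4,hub), truck_at(t3,depot)}
  ∪ add   = {pkg_at(p4,hub), pkg_at(p5,depot), truck_at(t3,depot)}

== RESULT ==
["pkg_at(p4,hub)", "pkg_at(p5,depot)", "truck_at(t3,depot)"]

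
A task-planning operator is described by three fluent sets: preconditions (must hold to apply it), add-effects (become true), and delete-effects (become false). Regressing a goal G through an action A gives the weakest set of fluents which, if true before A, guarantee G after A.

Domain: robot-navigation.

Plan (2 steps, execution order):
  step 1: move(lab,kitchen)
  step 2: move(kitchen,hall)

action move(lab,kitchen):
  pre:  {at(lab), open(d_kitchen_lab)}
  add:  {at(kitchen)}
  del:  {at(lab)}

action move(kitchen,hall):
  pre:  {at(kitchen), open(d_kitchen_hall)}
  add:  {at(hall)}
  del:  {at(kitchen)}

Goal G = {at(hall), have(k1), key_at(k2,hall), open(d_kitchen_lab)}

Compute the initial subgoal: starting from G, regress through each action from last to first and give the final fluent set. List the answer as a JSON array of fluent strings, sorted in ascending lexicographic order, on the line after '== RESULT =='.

Regress step by step:
  through step 2 (move(kitchen,hall)): drop {at(hall)}, keep {have(k1), key_at(k2,hall), open(d_kitchen_lab)}, require {at(kitchen), open(d_kitchen_hall)}
    → {at(kitchen), have(k1), key_at(k2,hall), open(d_kitchen_hall), open(d_kitchen_lab)}
  through step 1 (move(lab,kitchen)): drop {at(kitchen)}, keep {have(k1), key_at(k2,hall), open(d_kitchen_hall), open(d_kitchen_lab)}, require {at(lab), open(d_kitchen_lab)}
    → {at(lab), have(k1), key_at(k2,hall), open(d_kitchen_hall), open(d_kitchen_lab)}

== RESULT ==
["at(lab)", "have(k1)", "key_at(k2,hall)", "open(d_kitchen_hall)", "open(d_kitchen_lab)"]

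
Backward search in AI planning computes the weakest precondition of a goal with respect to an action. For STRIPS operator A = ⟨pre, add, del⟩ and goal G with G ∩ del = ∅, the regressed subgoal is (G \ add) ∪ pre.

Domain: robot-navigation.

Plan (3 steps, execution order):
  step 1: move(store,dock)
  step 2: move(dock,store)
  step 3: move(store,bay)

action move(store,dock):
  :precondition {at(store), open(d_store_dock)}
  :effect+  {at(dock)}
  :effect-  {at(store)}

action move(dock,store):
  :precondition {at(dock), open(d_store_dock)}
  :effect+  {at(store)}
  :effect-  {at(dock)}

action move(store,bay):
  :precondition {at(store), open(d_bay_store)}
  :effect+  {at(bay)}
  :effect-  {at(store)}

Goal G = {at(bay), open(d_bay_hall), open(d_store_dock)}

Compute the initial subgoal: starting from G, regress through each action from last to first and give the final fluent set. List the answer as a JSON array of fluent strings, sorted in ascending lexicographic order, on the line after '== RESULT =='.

Regress step by step:
  through step 3 (move(store,bay)): drop {at(bay)}, keep {open(d_bay_hall), open(d_store_dock)}, require {at(store), open(d_bay_store)}
    → {at(store), open(d_bay_hall), open(d_bay_store), open(d_store_dock)}
  through step 2 (move(dock,store)): drop {at(store)}, keep {open(d_bay_hall), open(d_bay_store), open(d_store_dock)}, require {at(dock), open(d_store_dock)}
    → {at(dock), open(d_bay_hall), open(d_bay_store), open(d_store_dock)}
  through step 1 (move(store,dock)): drop {at(dock)}, keep {open(d_bay_hall), open(d_bay_store), open(d_store_dock)}, require {at(store), open(d_store_dock)}
    → {at(store), open(d_bay_hall), open(d_bay_store), open(d_store_dock)}

== RESULT ==
["at(store)", "open(d_bay_hall)", "open(d_bay_store)", "open(d_store_dock)"]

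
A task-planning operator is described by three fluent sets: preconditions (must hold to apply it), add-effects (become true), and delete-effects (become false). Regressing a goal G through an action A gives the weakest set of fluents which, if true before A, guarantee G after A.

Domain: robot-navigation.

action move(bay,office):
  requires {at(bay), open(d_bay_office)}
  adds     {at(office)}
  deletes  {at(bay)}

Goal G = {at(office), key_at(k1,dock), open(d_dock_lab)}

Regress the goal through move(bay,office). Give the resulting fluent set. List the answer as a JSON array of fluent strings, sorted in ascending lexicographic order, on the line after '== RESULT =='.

Compute (G \ add) ∪ pre:
  G ∩ del = {}  (empty — regression defined)
  G \ add = {at(office), key_at(k1,dock), open(d_dock_lab)} \ {at(office)} = {key_at(k1,dock), open(d_dock_lab)}
  ∪ pre   = {key_at(k1,dock), open(d_dock_lab)} ∪ {at(bay), open(d_bay_office)}
          = {at(bay), key_at(k1,dock), open(d_bay_office), open(d_dock_lab)}

== RESULT ==
["at(bay)", "key_at(k1,dock)", "open(d_bay_office)", "open(d_dock_lab)"]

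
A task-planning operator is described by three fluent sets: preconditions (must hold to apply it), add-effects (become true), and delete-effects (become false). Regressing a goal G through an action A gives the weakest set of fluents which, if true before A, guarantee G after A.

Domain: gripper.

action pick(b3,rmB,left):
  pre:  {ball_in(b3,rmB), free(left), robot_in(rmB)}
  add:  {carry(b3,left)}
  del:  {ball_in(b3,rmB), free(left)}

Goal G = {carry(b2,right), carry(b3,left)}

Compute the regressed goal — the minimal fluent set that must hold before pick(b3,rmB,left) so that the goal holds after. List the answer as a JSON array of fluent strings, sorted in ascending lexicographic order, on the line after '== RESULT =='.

Regress:
  G ∩ del = {}  (empty — regression defined)
  G \ add = {carry(b2,right), carry(b3,left)} \ {carry(b3,left)} = {carry(b2,right)}
  ∪ pre   = {carry(b2,right)} ∪ {ball_in(b3,rmB), free(left), robot_in(rmB)}
          = {ball_in(b3,rmB), carry(b2,right), free(left), robot_in(rmB)}

== RESULT ==
["ball_in(b3,rmB)", "carry(b2,right)", "free(left)", "robot_in(rmB)"]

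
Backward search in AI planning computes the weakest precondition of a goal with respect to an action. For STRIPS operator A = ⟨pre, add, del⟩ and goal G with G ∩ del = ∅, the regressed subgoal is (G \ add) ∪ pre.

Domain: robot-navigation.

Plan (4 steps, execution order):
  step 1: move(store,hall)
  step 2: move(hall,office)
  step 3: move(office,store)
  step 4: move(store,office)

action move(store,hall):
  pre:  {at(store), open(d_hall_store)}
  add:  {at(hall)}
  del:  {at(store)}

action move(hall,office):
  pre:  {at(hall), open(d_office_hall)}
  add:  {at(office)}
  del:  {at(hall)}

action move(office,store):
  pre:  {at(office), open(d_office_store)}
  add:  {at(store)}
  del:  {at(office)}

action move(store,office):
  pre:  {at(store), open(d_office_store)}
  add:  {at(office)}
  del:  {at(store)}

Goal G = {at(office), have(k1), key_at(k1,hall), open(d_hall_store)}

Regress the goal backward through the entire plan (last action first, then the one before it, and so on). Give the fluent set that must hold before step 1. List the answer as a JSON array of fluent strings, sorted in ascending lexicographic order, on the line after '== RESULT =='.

Regress step by step:
  through step 4 (move(store,office)): drop {at(office)}, keep {have(k1), key_at(k1,hall), open(d_hall_store)}, require {at(store), open(d_office_store)}
    → {at(store), have(k1), key_at(k1,hall), open(d_hall_store), open(d_office_store)}
  through step 3 (move(office,store)): drop {at(store)}, keep {have(k1), key_at(k1,hall), open(d_hall_store), open(d_office_store)}, require {at(office), open(d_office_store)}
    → {at(office), have(k1), key_at(k1,hall), open(d_hall_store), open(d_office_store)}
  through step 2 (move(hall,office)): drop {at(office)}, keep {have(k1), key_at(k1,hall), open(d_hall_store), open(d_office_store)}, require {at(hall), open(d_office_hall)}
    → {at(hall), have(k1), key_at(k1,hall), open(d_hall_store), open(d_office_hall), open(d_office_store)}
  through step 1 (move(store,hall)): drop {at(hall)}, keep {have(k1), key_at(k1,hall), open(d_hall_store), open(d_office_hall), open(d_office_store)}, require {at(store), open(d_hall_store)}
    → {at(store), have(k1), key_at(k1,hall), open(d_hall_store), open(d_office_hall), open(d_office_store)}

== RESULT ==
["at(store)", "have(k1)", "key_at(k1,hall)", "open(d_hall_store)", "open(d_office_hall)", "open(d_office_store)"]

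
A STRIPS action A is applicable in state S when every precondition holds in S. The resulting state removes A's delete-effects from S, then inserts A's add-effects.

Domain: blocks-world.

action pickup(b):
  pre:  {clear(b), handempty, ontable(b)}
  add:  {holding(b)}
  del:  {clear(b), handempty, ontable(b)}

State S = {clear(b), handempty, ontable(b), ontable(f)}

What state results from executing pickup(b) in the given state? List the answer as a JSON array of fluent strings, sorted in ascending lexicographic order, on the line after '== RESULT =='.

Progress:
  pre ⊆ S: {clear(b), handempty, ontable(b)} ⊆ S  — applicable
  S \ del = {ontable(f)}
  ∪ add   = {holding(b), ontable(f)}

== RESULT ==
["holding(b)", "ontable(f)"]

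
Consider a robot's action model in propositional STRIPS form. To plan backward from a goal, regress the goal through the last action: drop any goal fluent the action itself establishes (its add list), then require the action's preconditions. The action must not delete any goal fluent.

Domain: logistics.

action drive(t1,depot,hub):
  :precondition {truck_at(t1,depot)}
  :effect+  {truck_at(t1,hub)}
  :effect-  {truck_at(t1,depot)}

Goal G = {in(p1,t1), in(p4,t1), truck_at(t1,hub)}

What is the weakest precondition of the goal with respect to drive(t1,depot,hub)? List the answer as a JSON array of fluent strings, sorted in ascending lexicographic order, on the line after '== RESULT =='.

Regress:
  G ∩ del = {}  (empty — regression defined)
  G \ add = {in(p1,t1), in(p4,t1), truck_at(t1,hub)} \ {truck_at(t1,hub)} = {in(p1,t1), in(p4,t1)}
  ∪ pre   = {in(p1,t1), in(p4,t1)} ∪ {truck_at(t1,depot)}
          = {in(p1,t1), in(p4,t1), truck_at(t1,depot)}

== RESULT ==
["in(p1,t1)", "in(p4,t1)", "truck_at(t1,depot)"]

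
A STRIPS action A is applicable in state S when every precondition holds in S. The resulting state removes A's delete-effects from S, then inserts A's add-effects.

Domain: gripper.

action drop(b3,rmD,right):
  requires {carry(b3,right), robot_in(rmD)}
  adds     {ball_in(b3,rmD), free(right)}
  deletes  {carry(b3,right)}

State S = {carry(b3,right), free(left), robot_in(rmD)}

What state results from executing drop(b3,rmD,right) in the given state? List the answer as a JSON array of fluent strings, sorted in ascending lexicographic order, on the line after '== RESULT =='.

Compute (S \ del) ∪ add:
  pre ⊆ S: {carry(b3,right), robot_in(rmD)} ⊆ S  — applicable
  S \ del = {free(left), robot_in(rmD)}
  ∪ add   = {ball_in(b3,rmD), free(left), free(right), robot_in(rmD)}

== RESULT ==
["ball_in(b3,rmD)", "free(left)", "free(right)", "robot_in(rmD)"]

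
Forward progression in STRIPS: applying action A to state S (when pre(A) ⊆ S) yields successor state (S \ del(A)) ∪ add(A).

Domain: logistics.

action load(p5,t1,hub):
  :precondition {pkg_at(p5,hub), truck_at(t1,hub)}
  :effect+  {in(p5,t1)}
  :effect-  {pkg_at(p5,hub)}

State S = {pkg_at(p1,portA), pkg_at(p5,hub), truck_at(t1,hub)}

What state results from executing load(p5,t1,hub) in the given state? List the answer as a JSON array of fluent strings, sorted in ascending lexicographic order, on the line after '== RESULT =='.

Progress:
  pre ⊆ S: {pkg_at(p5,hub), truck_at(t1,hub)} ⊆ S  — applicable
  S \ del = {pkg_at(p1,portA), truck_at(t1,hub)}
  ∪ add   = {in(p5,t1), pkg_at(p1,portA), truck_at(t1,hub)}

== RESULT ==
["in(p5,t1)", "pkg_at(p1,portA)", "truck_at(t1,hub)"]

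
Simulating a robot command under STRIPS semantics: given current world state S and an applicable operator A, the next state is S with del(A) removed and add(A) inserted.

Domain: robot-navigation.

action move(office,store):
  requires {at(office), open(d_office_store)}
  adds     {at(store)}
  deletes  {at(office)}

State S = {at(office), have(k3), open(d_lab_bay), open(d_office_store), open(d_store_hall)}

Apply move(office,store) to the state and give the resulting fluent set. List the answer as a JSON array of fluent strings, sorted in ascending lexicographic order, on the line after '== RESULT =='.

Progress:
  pre ⊆ S: {at(office), open(d_office_store)} ⊆ S  — applicable
  S \ del = {have(k3), open(d_lab_bay), open(d_office_store), open(d_store_hall)}
  ∪ add   = {at(store), have(k3), open(d_lab_bay), open(d_office_store), open(d_store_hall)}

== RESULT ==
["at(store)", "have(k3)", "open(d_lab_bay)", "open(d_office_store)", "open(d_store_hall)"]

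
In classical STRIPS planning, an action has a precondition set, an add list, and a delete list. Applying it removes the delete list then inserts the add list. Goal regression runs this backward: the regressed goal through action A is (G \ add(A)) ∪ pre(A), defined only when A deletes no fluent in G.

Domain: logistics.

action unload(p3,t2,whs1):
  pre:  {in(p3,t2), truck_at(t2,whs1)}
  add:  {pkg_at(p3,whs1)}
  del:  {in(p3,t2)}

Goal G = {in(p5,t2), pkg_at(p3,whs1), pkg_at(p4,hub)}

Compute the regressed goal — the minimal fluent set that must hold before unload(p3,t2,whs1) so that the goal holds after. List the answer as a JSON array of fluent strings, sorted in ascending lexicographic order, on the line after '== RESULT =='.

Regress:
  G ∩ del = {}  (empty — regression defined)
  G \ add = {in(p5,t2), pkg_at(p3,whs1), pkg_at(p4,hub)} \ {pkg_at(p3,whs1)} = {in(p5,t2), pkg_at(p4,hub)}
  ∪ pre   = {in(p5,t2), pkg_at(p4,hub)} ∪ {in(p3,t2), truck_at(t2,whs1)}
          = {in(p3,t2), in(p5,t2), pkg_at(p4,hub), truck_at(t2,whs1)}

== RESULT ==
["in(p3,t2)", "in(p5,t2)", "pkg_at(p4,hub)", "truck_at(t2,whs1)"]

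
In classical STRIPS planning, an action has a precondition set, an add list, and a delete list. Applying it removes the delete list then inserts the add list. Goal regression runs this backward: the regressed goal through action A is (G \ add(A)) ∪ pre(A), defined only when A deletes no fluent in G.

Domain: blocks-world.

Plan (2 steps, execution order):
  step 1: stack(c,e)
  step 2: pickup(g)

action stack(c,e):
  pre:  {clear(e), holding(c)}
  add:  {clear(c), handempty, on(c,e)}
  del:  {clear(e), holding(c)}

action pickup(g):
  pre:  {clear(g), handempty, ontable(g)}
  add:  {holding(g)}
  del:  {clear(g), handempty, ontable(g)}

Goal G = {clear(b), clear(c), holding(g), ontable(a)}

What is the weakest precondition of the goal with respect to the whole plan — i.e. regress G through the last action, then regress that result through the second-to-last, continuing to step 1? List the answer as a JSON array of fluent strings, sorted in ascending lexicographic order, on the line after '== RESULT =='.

Regress step by step:
  through step 2 (pickup(g)): drop {holding(g)}, keep {clear(b), clear(c), ontable(a)}, require {clear(g), handempty, ontable(g)}
    → {clear(b), clear(c), clear(g), handempty, ontable(a), ontable(g)}
  through step 1 (stack(c,e)): drop {clear(c), handempty}, keep {clear(b), clear(g), ontable(a), ontable(g)}, require {clear(e), holding(c)}
    → {clear(b), clear(e), clear(g), holding(c), ontable(a), ontable(g)}

== RESULT ==
["clear(b)", "clear(e)", "clear(g)", "holding(c)", "ontable(a)", "ontable(g)"]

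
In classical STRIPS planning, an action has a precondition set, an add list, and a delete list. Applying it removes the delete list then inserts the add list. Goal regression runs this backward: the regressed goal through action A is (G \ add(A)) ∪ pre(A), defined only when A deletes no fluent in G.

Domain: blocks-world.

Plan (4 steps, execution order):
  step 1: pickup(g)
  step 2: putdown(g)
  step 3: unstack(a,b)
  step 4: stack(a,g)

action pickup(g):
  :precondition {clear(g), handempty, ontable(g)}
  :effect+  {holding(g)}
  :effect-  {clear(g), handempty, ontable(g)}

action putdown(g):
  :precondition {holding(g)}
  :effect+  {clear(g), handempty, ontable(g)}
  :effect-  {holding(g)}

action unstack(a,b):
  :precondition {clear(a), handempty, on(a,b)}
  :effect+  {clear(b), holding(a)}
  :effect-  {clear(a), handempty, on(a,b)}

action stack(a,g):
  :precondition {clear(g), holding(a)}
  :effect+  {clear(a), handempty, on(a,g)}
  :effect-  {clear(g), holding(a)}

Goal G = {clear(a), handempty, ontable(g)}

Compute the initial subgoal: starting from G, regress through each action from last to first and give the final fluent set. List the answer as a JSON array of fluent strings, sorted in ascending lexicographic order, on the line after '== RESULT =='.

Work backward from the goal:
  through step 4 (stack(a,g)): drop {clear(a), handempty}, keep {ontable(g)}, require {clear(g), holding(a)}
    → {clear(g), holding(a), ontable(g)}
  through step 3 (unstack(a,b)): drop {holding(a)}, keep {clear(g), ontable(g)}, require {clear(a), handempty, on(a,b)}
    → {clear(a), clear(g), handempty, on(a,b), ontable(g)}
  through step 2 (putdown(g)): drop {clear(g), handempty, ontable(g)}, keep {clear(a), on(a,b)}, require {holding(g)}
    → {clear(a), holding(g), on(a,b)}
  through step 1 (pickup(g)): drop {holding(g)}, keep {clear(a), on(a,b)}, require {clear(g), handempty, ontable(g)}
    → {clear(a), clear(g), handempty, on(a,b), ontable(g)}

== RESULT ==
["clear(a)", "clear(g)", "handempty", "on(a,b)", "ontable(g)"]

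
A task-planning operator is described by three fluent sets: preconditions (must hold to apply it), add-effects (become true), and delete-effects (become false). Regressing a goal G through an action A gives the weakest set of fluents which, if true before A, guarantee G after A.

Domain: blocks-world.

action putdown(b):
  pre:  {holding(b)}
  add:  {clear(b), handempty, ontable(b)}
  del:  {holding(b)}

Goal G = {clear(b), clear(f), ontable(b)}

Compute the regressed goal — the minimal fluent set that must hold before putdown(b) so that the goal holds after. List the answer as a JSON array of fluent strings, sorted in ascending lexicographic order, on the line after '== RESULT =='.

Compute (G \ add) ∪ pre:
  G ∩ del = {}  (empty — regression defined)
  G \ add = {clear(b), clear(f), ontable(b)} \ {clear(b), handempty, ontable(b)} = {clear(f)}
  ∪ pre   = {clear(f)} ∪ {holding(b)}
          = {clear(f), holding(b)}

== RESULT ==
["clear(f)", "holding(b)"]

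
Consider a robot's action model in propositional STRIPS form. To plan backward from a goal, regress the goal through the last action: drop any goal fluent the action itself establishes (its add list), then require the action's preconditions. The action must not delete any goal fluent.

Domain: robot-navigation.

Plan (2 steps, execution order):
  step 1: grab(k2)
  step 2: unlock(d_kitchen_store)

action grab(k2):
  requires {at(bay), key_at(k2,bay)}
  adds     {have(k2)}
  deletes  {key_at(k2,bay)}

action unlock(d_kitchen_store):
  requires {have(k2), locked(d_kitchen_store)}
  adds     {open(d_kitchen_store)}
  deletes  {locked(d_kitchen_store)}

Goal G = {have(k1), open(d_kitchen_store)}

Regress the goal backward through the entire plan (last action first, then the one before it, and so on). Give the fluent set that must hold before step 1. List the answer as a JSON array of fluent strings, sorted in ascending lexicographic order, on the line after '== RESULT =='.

Regress step by step:
  through step 2 (unlock(d_kitchen_store)): drop {open(d_kitchen_store)}, keep {have(k1)}, require {have(k2), locked(d_kitchen_store)}
    → {have(k1), have(k2), locked(d_kitchen_store)}
  through step 1 (grab(k2)): drop {have(k2)}, keep {have(k1), locked(d_kitchen_store)}, require {at(bay), key_at(k2,bay)}
    → {at(bay), have(k1), key_at(k2,bay), locked(d_kitchen_store)}

== RESULT ==
["at(bay)", "have(k1)", "key_at(k2,bay)", "locked(d_kitchen_store)"]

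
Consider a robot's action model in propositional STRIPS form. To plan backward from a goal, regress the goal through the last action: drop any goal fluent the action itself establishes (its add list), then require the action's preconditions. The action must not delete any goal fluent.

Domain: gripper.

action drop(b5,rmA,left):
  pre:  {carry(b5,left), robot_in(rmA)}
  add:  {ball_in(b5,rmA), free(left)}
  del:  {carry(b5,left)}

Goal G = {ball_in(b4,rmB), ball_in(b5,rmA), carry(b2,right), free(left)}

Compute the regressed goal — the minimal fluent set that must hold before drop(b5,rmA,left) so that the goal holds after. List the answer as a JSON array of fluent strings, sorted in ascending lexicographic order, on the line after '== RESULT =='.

Regress:
  G ∩ del = {}  (empty — regression defined)
  G \ add = {ball_in(b4,rmB), ball_in(b5,rmA), carry(b2,right), free(left)} \ {ball_in(b5,rmA), free(left)} = {ball_in(b4,rmB), carry(b2,right)}
  ∪ pre   = {ball_in(b4,rmB), carry(b2,right)} ∪ {carry(b5,left), robot_in(rmA)}
          = {ball_in(b4,rmB), carry(b2,right), carry(b5,left), robot_in(rmA)}

== RESULT ==
["ball_in(b4,rmB)", "carry(b2,right)", "carry(b5,left)", "robot_in(rmA)"]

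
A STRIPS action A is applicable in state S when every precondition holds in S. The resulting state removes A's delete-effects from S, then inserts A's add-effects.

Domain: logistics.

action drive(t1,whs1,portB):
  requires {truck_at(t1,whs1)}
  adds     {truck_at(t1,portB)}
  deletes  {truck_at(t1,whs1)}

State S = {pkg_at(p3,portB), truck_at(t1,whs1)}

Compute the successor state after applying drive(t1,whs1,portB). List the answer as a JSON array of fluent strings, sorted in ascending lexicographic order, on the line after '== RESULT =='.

Progress:
  pre ⊆ S: {truck_at(t1,whs1)} ⊆ S  — applicable
  S \ del = {pkg_at(p3,portB)}
  ∪ add   = {pkg_at(p3,portB), truck_at(t1,portB)}

== RESULT ==
["pkg_at(p3,portB)", "truck_at(t1,portB)"]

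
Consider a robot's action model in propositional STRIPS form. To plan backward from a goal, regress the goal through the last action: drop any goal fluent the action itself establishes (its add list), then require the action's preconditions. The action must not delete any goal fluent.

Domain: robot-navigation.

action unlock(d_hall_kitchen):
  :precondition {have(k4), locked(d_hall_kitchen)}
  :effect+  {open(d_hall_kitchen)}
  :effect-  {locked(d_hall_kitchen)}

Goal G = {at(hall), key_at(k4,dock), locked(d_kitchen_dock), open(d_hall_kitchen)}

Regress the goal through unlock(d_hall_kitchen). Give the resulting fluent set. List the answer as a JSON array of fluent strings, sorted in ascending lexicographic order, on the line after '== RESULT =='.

Compute (G \ add) ∪ pre:
  G ∩ del = {}  (empty — regression defined)
  G \ add = {at(hall), key_at(k4,dock), locked(d_kitchen_dock), open(d_hall_kitchen)} \ {open(d_hall_kitchen)} = {at(hall), key_at(k4,dock), locked(d_kitchen_dock)}
  ∪ pre   = {at(hall), key_at(k4,dock), locked(d_kitchen_dock)} ∪ {have(k4), locked(d_hall_kitchen)}
          = {at(hall), have(k4), key_at(k4,dock), locked(d_hall_kitchen), locked(d_kitchen_dock)}

== RESULT ==
["at(hall)", "have(k4)", "key_at(k4,dock)", "locked(d_hall_kitchen)", "locked(d_kitchen_dock)"]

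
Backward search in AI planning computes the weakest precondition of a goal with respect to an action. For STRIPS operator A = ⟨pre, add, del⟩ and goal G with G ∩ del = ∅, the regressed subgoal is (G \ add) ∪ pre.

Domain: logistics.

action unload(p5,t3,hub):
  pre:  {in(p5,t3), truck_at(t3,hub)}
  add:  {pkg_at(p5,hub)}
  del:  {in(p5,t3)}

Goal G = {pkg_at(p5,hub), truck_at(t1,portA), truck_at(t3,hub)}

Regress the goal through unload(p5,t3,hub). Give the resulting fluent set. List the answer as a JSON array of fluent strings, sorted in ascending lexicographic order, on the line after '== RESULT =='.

Regress:
  G ∩ del = {}  (empty — regression defined)
  G \ add = {pkg_at(p5,hub), truck_at(t1,portA), truck_at(t3,hub)} \ {pkg_at(p5,hub)} = {truck_at(t1,portA), truck_at(t3,hub)}
  ∪ pre   = {truck_at(t1,portA), truck_at(t3,hub)} ∪ {in(p5,t3), truck_at(t3,hub)}
          = {in(p5,t3), truck_at(t1,portA), truck_at(t3,hub)}

== RESULT ==
["in(p5,t3)", "truck_at(t1,portA)", "truck_at(t3,hub)"]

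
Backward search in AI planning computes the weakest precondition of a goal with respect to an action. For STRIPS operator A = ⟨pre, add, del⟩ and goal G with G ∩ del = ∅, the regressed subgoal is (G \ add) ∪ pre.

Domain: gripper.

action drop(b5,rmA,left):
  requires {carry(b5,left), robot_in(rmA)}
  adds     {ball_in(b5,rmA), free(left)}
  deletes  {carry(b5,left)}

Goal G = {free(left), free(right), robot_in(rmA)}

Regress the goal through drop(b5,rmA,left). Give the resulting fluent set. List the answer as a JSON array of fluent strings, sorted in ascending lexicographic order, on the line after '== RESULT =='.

Regress:
  G ∩ del = {}  (empty — regression defined)
  G \ add = {free(left), free(right), robot_in(rmA)} \ {ball_in(b5,rmA), free(left)} = {free(right), robot_in(rmA)}
  ∪ pre   = {free(right), robot_in(rmA)} ∪ {carry(b5,left), robot_in(rmA)}
          = {carry(b5,left), free(right), robot_in(rmA)}

== RESULT ==
["carry(b5,left)", "free(right)", "robot_in(rmA)"]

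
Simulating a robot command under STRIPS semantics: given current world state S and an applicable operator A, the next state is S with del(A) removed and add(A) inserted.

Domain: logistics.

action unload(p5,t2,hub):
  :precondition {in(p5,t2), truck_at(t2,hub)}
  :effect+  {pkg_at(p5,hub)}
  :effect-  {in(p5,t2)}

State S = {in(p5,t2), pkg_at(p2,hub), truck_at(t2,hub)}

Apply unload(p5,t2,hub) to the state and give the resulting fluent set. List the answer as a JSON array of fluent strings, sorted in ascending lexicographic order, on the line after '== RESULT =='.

Progress:
  pre ⊆ S: {in(p5,t2), truck_at(t2,hub)} ⊆ S  — applicable
  S \ del = {pkg_at(p2,hub), truck_at(t2,hub)}
  ∪ add   = {pkg_at(p2,hub), pkg_at(p5,hub), truck_at(t2,hub)}

== RESULT ==
["pkg_at(p2,hub)", "pkg_at(p5,hub)", "truck_at(t2,hub)"]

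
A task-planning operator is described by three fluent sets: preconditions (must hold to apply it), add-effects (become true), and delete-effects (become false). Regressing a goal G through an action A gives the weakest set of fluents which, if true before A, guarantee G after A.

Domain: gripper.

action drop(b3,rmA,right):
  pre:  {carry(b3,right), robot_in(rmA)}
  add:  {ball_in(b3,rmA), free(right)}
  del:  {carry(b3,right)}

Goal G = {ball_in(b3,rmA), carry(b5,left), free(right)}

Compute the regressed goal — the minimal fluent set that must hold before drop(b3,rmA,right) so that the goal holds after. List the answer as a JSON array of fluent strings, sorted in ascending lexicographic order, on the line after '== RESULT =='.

Compute (G \ add) ∪ pre:
  G ∩ del = {}  (empty — regression defined)
  G \ add = {ball_in(b3,rmA), carry(b5,left), free(right)} \ {ball_in(b3,rmA), free(right)} = {carry(b5,left)}
  ∪ pre   = {carry(b5,left)} ∪ {carry(b3,right), robot_in(rmA)}
          = {carry(b3,right), carry(b5,left), robot_in(rmA)}

== RESULT ==
["carry(b3,right)", "carry(b5,left)", "robot_in(rmA)"]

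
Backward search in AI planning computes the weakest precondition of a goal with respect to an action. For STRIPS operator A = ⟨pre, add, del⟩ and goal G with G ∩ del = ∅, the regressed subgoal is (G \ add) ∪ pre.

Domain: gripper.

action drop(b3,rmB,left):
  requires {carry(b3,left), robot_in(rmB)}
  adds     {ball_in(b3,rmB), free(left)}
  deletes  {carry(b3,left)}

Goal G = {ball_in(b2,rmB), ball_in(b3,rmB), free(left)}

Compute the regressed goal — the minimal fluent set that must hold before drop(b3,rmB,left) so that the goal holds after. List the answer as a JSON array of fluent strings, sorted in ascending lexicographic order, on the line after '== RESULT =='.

Regress:
  G ∩ del = {}  (empty — regression defined)
  G \ add = {ball_in(b2,rmB), ball_in(b3,rmB), free(left)} \ {ball_in(b3,rmB), free(left)} = {ball_in(b2,rmB)}
  ∪ pre   = {ball_in(b2,rmB)} ∪ {carry(b3,left), robot_in(rmB)}
          = {ball_in(b2,rmB), carry(b3,left), robot_in(rmB)}

== RESULT ==
["ball_in(b2,rmB)", "carry(b3,left)", "robot_in(rmB)"]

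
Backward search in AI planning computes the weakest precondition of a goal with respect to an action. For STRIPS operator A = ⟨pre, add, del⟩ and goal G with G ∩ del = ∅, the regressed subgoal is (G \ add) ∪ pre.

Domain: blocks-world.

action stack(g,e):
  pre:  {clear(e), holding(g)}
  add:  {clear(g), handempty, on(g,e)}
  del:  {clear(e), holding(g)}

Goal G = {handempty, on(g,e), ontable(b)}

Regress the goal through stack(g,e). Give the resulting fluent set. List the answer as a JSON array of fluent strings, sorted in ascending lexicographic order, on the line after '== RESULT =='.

Regress:
  G ∩ del = {}  (empty — regression defined)
  G \ add = {handempty, on(g,e), ontable(b)} \ {clear(g), handempty, on(g,e)} = {ontable(b)}
  ∪ pre   = {ontable(b)} ∪ {clear(e), holding(g)}
          = {clear(e), holding(g), ontable(b)}

== RESULT ==
["clear(e)", "holding(g)", "ontable(b)"]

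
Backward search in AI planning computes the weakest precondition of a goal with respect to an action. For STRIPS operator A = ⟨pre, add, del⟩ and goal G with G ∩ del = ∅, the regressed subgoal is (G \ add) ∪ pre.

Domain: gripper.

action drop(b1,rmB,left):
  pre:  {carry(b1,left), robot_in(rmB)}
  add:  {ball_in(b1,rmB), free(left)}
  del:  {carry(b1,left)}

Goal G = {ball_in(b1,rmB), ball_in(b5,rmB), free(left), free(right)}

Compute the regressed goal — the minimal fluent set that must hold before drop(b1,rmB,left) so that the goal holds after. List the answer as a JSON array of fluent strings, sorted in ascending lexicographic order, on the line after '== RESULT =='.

Regress:
  G ∩ del = {}  (empty — regression defined)
  G \ add = {ball_in(b1,rmB), ball_in(b5,rmB), free(left), free(right)} \ {ball_in(b1,rmB), free(left)} = {ball_in(b5,rmB), free(right)}
  ∪ pre   = {ball_in(b5,rmB), free(right)} ∪ {carry(b1,left), robot_in(rmB)}
          = {ball_in(b5,rmB), carry(b1,left), free(right), robot_in(rmB)}

== RESULT ==
["ball_in(b5,rmB)", "carry(b1,left)", "free(right)", "robot_in(rmB)"]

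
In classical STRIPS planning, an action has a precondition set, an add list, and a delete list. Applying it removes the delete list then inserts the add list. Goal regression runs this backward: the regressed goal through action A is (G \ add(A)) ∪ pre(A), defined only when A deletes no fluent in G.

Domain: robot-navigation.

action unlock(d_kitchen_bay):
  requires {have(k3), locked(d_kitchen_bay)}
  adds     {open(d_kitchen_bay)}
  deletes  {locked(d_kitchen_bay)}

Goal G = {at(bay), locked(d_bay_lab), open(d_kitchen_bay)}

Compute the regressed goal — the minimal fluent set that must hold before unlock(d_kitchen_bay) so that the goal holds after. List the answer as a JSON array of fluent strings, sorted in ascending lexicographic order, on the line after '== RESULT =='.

Regress:
  G ∩ del = {}  (empty — regression defined)
  G \ add = {at(bay), locked(d_bay_lab), open(d_kitchen_bay)} \ {open(d_kitchen_bay)} = {at(bay), locked(d_bay_lab)}
  ∪ pre   = {at(bay), locked(d_bay_lab)} ∪ {have(k3), locked(d_kitchen_bay)}
          = {at(bay), have(k3), locked(d_bay_lab), locked(d_kitchen_bay)}

== RESULT ==
["at(bay)", "have(k3)", "locked(d_bay_lab)", "locked(d_kitchen_bay)"]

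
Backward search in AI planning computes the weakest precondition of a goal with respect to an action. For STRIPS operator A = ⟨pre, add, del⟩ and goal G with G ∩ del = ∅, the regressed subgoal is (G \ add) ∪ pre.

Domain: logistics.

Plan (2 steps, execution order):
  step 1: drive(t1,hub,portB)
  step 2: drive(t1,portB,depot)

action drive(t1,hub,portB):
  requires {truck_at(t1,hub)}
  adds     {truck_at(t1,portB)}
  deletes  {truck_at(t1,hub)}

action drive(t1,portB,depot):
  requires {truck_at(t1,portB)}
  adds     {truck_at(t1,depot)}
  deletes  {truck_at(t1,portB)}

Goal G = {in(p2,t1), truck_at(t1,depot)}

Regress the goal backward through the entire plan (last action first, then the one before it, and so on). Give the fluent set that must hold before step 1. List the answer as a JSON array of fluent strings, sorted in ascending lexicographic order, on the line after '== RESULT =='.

Regress step by step:
  through step 2 (drive(t1,portB,depot)): drop {truck_at(t1,depot)}, keep {in(p2,t1)}, require {truck_at(t1,portB)}
    → {in(p2,t1), truck_at(t1,portB)}
  through step 1 (drive(t1,hub,portB)): drop {truck_at(t1,portB)}, keep {in(p2,t1)}, require {truck_at(t1,hub)}
    → {in(p2,t1), truck_at(t1,hub)}

== RESULT ==
["in(p2,t1)", "truck_at(t1,hub)"]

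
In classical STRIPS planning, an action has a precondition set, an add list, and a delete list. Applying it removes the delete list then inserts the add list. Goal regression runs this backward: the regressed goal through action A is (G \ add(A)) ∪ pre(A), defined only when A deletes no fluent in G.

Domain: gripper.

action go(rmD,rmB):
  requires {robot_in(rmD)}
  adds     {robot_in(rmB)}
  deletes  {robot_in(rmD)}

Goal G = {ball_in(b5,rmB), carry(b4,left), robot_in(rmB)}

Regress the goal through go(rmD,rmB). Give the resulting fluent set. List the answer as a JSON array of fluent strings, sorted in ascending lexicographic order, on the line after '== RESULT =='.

Regress:
  G ∩ del = {}  (empty — regression defined)
  G \ add = {ball_in(b5,rmB), carry(b4,left), robot_in(rmB)} \ {robot_in(rmB)} = {ball_in(b5,rmB), carry(b4,left)}
  ∪ pre   = {ball_in(b5,rmB), carry(b4,left)} ∪ {robot_in(rmD)}
          = {ball_in(b5,rmB), carry(b4,left), robot_in(rmD)}

== RESULT ==
["ball_in(b5,rmB)", "carry(b4,left)", "robot_in(rmD)"]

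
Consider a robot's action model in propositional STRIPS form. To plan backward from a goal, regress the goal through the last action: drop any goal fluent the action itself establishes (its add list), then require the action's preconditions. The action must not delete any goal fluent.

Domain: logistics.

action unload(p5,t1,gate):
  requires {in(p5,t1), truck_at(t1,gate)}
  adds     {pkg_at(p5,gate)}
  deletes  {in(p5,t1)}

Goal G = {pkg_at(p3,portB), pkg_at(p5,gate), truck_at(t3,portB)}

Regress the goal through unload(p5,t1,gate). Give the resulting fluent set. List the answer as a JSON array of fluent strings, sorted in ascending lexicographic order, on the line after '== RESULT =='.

Regress:
  G ∩ del = {}  (empty — regression defined)
  G \ add = {pkg_at(p3,portB), pkg_at(p5,gate), truck_at(t3,portB)} \ {pkg_at(p5,gate)} = {pkg_at(p3,portB), truck_at(t3,portB)}
  ∪ pre   = {pkg_at(p3,portB), truck_at(t3,portB)} ∪ {in(p5,t1), truck_at(t1,gate)}
          = {in(p5,t1), pkg_at(p3,portB), truck_at(t1,gate), truck_at(t3,portB)}

== RESULT ==
["in(p5,t1)", "pkg_at(p3,portB)", "truck_at(t1,gate)", "truck_at(t3,portB)"]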